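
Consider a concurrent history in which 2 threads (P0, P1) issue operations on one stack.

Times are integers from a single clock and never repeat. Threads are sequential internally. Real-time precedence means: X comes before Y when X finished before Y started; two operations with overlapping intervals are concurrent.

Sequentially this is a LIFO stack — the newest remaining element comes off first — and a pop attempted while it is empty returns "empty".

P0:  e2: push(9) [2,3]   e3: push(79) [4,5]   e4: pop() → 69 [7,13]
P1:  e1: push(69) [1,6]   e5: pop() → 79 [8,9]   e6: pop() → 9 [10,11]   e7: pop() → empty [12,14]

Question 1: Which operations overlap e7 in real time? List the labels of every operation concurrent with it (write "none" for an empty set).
overlap test against e7 [12,14]: concurrent iff the interval meets 12..14
e1 [1,6]: before
e2 [2,3]: before
e3 [4,5]: before
e4 [7,13]: concurrent
e5 [8,9]: before
e6 [10,11]: before

e4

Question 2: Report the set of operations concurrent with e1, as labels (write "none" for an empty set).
concurrent with e1 ([1,6]): every op whose interval crosses 1..6
e2 [2,3]: concurrent
e3 [4,5]: concurrent
e4 [7,13]: after
e5 [8,9]: after
e6 [10,11]: after
e7 [12,14]: after

e2, e3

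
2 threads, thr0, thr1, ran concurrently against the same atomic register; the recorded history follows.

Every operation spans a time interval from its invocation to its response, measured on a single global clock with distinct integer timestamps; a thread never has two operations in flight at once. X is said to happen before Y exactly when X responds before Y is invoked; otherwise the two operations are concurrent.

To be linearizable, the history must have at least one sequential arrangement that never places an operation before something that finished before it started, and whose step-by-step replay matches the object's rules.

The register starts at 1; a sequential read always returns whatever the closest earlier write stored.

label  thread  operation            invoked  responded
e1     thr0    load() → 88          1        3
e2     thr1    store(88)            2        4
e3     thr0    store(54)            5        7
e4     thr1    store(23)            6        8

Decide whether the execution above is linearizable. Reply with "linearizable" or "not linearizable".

linearizable

witness order: e2, e1, e3, e4
after step 1 (e2 store(88)): value 88
after step 2 (e1 load() → 88): value 88
after step 3 (e3 store(54)): value 54
after step 4 (e4 store(23)): value 23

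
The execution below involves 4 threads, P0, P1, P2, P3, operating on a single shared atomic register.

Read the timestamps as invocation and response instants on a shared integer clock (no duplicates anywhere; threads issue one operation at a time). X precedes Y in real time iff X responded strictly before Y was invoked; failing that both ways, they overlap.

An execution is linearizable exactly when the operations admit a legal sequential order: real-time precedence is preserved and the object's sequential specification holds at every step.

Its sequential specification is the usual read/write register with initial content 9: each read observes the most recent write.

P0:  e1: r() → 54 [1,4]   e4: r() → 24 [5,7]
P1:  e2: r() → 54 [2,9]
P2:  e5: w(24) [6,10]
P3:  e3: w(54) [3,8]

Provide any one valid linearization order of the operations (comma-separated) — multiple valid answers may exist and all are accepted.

e3, e1, e2, e5, e4

step 1: e3 w(54) — value 54
step 2: e1 r() → 54 — value 54
step 3: e2 r() → 54 — value 54
step 4: e5 w(24) — value 24
step 5: e4 r() → 24 — value 24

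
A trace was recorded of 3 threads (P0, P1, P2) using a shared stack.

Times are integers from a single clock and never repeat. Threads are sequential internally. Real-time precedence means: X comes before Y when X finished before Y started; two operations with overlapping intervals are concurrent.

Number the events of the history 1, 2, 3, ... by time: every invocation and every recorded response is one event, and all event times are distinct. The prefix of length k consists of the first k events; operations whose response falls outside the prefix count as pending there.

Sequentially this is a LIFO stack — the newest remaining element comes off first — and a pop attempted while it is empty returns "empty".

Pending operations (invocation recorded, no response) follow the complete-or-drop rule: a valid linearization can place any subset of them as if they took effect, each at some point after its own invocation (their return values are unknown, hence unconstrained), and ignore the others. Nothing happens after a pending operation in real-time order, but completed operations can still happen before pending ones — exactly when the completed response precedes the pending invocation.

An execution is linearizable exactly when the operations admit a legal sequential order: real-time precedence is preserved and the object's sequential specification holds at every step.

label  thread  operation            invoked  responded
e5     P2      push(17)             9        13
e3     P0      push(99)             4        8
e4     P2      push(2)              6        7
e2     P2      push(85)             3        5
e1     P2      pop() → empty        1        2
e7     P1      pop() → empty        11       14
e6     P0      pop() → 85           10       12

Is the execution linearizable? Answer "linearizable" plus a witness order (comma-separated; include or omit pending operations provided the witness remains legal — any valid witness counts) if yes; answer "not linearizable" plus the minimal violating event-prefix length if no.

cut after 13 events: linearizable; cut after 14 events (e7 responds, time 14): not linearizable
the 7 completed operations admit 18 real-time orders; each fails the stack replay
for example e1, e2, e3, e4, e5, e6, e7 fails at step 6: e6 pop() → 85 is not legal there
for example e1, e2, e3, e4, e5, e7, e6 fails at step 6: e7 pop() → empty is not legal there

not linearizable — minimal violating prefix: 14 events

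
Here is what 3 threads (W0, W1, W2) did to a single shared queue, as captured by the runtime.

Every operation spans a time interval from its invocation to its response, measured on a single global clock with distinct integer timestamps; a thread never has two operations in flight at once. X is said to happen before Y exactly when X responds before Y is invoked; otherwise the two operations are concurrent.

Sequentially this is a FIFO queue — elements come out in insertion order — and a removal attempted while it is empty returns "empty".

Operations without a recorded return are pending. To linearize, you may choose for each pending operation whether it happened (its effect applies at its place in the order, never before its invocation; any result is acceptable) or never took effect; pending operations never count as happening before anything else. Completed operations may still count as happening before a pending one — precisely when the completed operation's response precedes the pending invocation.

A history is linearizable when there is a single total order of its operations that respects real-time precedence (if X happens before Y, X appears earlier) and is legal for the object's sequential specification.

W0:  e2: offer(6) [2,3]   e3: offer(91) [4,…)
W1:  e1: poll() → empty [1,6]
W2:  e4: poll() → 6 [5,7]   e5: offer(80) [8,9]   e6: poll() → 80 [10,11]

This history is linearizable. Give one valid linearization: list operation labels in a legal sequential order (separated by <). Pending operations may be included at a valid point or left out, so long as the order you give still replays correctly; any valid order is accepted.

after step 1 (e1 poll() → empty): queue <>
after step 2 (e2 offer(6)): queue <6>
after step 3 (e4 poll() → 6): queue <>
after step 4 (e5 offer(80)): queue <80>
after step 5 (e3 offer(91) (pending, included)): queue <80,91>
after step 6 (e6 poll() → 80): queue <91>

e1 < e2 < e4 < e5 < e3 < e6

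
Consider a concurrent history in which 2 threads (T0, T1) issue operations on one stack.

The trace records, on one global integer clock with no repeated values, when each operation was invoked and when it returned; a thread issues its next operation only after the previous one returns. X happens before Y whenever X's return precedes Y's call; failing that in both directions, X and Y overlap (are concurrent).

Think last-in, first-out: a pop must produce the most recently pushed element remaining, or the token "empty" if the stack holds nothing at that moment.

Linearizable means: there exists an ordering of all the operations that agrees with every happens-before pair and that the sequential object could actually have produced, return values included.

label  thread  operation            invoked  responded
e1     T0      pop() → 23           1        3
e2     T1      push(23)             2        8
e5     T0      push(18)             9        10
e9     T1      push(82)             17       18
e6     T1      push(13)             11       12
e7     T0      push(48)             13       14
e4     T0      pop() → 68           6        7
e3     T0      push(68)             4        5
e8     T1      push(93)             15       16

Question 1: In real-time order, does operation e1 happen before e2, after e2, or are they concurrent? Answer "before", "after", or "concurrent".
Answer: concurrent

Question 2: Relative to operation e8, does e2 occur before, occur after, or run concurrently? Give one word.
Answer: before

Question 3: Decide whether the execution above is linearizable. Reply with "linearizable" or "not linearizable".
linearizable

witness order: e2, e1, e3, e4, e5, e6, e7, e8, e9
1. e2 push(23), leaving stack <23>
2. e1 pop() → 23, leaving stack <>
3. e3 push(68), leaving stack <68>
4. e4 pop() → 68, leaving stack <>
5. e5 push(18), leaving stack <18>
6. e6 push(13), leaving stack <18,13>
7. e7 push(48), leaving stack <18,13,48>
8. e8 push(93), leaving stack <18,13,48,93>
9. e9 push(82), leaving stack <18,13,48,93,82>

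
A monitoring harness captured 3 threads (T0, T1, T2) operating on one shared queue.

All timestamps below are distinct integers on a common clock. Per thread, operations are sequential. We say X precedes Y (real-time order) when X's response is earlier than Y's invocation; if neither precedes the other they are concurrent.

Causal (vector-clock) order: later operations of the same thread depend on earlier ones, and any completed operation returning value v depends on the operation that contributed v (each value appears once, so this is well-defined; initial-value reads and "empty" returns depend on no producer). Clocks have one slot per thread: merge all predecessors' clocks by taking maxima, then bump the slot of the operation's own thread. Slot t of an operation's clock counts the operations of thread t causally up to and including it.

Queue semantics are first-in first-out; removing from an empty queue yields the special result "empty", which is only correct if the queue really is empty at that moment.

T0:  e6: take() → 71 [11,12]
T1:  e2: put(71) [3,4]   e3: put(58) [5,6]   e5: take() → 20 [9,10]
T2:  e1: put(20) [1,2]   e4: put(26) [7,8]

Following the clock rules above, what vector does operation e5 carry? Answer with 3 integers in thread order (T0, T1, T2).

(0, 3, 1)

VC(e1, invoked at 1): no causal predecessors; +1 on T2 → (0, 0, 1)
VC(e2, invoked at 3): no causal predecessors; +1 on T1 → (0, 1, 0)
VC(e4, invoked at 7): max of VC(e1)=(0, 0, 1), then +1 on thread T2 → (0, 0, 2)
VC(e3, invoked at 5): max of VC(e2)=(0, 1, 0), then +1 on thread T1 → (0, 2, 0)
VC(e6, invoked at 11): max of VC(e2)=(0, 1, 0), then +1 on thread T0 → (1, 1, 0)
VC(e5, invoked at 9): max of VC(e1)=(0, 0, 1), VC(e3)=(0, 2, 0), then +1 on thread T1 → (0, 3, 1)
target: VC(e5) = (0, 3, 1)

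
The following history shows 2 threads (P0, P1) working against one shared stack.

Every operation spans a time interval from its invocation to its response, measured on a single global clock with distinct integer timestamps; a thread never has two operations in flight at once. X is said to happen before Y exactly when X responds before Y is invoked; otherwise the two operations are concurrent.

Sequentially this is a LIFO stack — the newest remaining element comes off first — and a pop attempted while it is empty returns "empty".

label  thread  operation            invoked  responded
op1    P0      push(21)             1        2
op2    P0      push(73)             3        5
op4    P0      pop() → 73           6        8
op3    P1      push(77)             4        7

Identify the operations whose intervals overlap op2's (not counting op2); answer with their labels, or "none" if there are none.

overlap test against op2 [3,5]: concurrent iff the interval meets 3..5
op1 [1,2]: before
op3 [4,7]: concurrent
op4 [6,8]: after

op3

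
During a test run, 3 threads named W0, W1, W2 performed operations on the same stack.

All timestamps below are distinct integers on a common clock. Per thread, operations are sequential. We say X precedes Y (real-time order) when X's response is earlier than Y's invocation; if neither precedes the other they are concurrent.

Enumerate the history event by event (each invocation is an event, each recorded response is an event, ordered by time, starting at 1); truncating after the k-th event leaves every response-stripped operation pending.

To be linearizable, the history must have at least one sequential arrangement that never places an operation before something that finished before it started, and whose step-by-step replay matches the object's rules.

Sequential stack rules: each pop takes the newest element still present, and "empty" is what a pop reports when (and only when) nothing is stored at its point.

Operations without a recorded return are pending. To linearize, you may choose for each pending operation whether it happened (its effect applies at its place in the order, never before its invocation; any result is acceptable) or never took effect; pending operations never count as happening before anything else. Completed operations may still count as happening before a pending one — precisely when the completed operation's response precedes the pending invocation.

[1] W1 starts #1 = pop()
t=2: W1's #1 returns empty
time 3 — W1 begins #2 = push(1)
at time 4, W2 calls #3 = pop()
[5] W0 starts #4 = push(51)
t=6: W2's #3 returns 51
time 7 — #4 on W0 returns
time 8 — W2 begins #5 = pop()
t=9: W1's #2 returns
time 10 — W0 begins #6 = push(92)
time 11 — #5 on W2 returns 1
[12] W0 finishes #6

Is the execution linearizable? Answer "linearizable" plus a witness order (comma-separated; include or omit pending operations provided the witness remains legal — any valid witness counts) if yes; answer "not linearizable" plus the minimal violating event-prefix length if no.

after step 1 (#1 pop() → empty): stack <>
after step 2 (#2 push(1)): stack <1>
after step 3 (#4 push(51)): stack <1,51>
after step 4 (#3 pop() → 51): stack <1>
after step 5 (#5 pop() → 1): stack <>
after step 6 (#6 push(92)): stack <92>

linearizable — witness: #1, #2, #4, #3, #5, #6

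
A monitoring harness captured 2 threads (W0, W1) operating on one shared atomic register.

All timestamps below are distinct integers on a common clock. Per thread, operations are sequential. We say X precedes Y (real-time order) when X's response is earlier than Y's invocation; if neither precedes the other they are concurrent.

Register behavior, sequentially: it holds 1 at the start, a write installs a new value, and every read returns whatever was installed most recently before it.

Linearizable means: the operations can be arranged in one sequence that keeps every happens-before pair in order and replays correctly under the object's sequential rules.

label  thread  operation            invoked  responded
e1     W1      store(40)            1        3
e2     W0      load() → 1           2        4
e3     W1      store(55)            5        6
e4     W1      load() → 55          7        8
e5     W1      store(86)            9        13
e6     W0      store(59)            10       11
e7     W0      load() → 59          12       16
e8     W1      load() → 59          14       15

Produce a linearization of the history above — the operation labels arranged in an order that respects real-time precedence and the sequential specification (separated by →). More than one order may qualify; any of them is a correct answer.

step 1: e2 load() → 1 — value 1
step 2: e1 store(40) — value 40
step 3: e3 store(55) — value 55
step 4: e4 load() → 55 — value 55
step 5: e5 store(86) — value 86
step 6: e6 store(59) — value 59
step 7: e7 load() → 59 — value 59
step 8: e8 load() → 59 — value 59

e2 → e1 → e3 → e4 → e5 → e6 → e7 → e8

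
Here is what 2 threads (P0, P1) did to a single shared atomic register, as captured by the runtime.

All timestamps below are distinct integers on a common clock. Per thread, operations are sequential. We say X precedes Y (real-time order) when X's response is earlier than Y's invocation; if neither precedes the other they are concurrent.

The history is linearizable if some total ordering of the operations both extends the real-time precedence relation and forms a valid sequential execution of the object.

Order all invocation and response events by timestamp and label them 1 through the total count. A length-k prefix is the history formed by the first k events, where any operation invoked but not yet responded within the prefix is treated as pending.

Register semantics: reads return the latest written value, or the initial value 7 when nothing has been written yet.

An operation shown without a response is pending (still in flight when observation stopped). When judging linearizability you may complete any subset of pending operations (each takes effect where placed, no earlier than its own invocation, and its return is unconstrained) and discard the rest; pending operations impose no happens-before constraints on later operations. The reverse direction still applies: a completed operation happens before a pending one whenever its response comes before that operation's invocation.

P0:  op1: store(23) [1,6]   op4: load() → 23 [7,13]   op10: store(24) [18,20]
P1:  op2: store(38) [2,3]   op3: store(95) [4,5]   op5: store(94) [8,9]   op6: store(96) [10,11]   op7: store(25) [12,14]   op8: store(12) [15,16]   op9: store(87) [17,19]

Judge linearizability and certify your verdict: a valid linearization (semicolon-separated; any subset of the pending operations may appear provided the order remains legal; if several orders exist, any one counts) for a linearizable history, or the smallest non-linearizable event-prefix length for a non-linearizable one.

after step 1 (op2 store(38)): value 38
after step 2 (op3 store(95)): value 95
after step 3 (op1 store(23)): value 23
after step 4 (op4 load() → 23): value 23
after step 5 (op5 store(94)): value 94
after step 6 (op6 store(96)): value 96
after step 7 (op7 store(25)): value 25
after step 8 (op8 store(12)): value 12
after step 9 (op9 store(87)): value 87
after step 10 (op10 store(24)): value 24

linearizable — witness: op2; op3; op1; op4; op5; op6; op7; op8; op9; op10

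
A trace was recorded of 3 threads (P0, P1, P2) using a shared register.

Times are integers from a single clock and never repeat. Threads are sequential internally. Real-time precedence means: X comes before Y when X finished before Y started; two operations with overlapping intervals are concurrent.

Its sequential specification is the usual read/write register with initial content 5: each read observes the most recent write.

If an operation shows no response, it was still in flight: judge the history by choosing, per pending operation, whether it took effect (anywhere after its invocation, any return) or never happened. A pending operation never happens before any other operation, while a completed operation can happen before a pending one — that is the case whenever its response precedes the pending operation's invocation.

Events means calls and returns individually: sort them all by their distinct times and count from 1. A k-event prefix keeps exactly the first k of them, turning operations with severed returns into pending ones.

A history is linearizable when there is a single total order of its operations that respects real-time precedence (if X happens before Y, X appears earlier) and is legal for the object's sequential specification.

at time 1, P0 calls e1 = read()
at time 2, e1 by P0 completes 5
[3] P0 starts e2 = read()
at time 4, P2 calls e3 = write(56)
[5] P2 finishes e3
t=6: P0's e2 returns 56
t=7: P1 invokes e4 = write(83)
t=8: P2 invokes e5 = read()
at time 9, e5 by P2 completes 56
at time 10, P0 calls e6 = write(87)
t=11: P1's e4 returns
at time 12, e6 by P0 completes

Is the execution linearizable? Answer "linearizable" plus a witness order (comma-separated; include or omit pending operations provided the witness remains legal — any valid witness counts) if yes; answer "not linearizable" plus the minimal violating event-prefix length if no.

after step 1 (e1 read() → 5): value 5
after step 2 (e3 write(56)): value 56
after step 3 (e2 read() → 56): value 56
after step 4 (e5 read() → 56): value 56
after step 5 (e4 write(83)): value 83
after step 6 (e6 write(87)): value 87

linearizable — witness: e1, e3, e2, e5, e4, e6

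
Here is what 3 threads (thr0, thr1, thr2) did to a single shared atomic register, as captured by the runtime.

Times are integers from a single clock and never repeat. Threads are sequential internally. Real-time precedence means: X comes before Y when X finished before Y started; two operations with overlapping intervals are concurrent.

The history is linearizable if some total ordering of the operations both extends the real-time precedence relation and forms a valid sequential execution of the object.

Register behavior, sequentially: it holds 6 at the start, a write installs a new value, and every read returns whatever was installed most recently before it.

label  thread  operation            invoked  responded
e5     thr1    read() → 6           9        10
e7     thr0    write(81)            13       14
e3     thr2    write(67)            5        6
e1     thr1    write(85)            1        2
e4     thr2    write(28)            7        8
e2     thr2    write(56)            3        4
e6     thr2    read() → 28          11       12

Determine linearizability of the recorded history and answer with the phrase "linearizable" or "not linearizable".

events 1..9 are fine; event 10 — the response of e5 at time 10 — makes the prefix non-linearizable
exactly one order of the 5 completed ops respects real time; the atomic register replay fails
e.g. e1, e2, e3, e4, e5: illegal at step 5, since e5 read() → 6 cannot apply there

not linearizable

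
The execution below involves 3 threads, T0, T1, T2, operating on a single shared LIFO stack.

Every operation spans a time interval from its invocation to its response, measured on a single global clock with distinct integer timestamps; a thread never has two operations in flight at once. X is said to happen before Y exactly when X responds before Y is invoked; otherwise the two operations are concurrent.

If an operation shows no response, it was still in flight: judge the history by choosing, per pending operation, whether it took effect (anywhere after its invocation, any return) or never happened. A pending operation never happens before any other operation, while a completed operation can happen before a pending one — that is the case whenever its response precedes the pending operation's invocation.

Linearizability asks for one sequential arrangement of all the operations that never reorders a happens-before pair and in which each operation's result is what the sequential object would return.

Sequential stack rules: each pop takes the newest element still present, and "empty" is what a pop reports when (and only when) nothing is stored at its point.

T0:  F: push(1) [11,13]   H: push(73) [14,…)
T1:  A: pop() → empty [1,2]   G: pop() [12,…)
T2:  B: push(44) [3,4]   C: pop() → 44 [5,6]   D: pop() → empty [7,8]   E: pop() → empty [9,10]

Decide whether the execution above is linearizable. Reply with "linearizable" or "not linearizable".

a witness: A, B, C, D, E, F
1. A pop() → empty, leaving stack <>
2. B push(44), leaving stack <44>
3. C pop() → 44, leaving stack <>
4. D pop() → empty, leaving stack <>
5. E pop() → empty, leaving stack <>
6. F push(1), leaving stack <1>

linearizable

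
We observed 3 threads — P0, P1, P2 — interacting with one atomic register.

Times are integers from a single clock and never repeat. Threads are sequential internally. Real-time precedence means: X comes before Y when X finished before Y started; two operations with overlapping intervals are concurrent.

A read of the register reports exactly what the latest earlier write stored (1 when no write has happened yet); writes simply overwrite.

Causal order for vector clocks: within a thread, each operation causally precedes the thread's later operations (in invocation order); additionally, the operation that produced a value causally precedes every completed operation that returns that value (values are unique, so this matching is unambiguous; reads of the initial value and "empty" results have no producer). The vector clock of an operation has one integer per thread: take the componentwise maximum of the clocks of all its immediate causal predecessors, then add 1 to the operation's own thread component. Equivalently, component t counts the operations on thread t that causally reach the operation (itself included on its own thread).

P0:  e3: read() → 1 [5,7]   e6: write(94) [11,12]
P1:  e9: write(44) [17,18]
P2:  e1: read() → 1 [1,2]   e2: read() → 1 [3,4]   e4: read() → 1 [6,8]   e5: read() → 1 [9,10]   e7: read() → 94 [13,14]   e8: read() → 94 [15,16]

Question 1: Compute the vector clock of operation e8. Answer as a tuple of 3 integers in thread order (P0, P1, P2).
(2, 0, 6)

root op e1, invoked 1: fresh clock plus P2's own tick → (0, 0, 1)
root op e9, invoked 17: fresh clock plus P1's own tick → (0, 1, 0)
root op e3, invoked 5: fresh clock plus P0's own tick → (1, 0, 0)
e2, invoked 3, takes VC(e1)=(0, 0, 1) under max, adds 1 for P2 → (0, 0, 2)
e6, invoked 11, takes VC(e3)=(1, 0, 0) under max, adds 1 for P0 → (2, 0, 0)
e4, invoked 6, takes VC(e2)=(0, 0, 2) under max, adds 1 for P2 → (0, 0, 3)
e5, invoked 9, takes VC(e4)=(0, 0, 3) under max, adds 1 for P2 → (0, 0, 4)
e7, invoked 13, takes VC(e5)=(0, 0, 4), VC(e6)=(2, 0, 0) under max, adds 1 for P2 → (2, 0, 5)
e8, invoked 15, takes VC(e6)=(2, 0, 0), VC(e7)=(2, 0, 5) under max, adds 1 for P2 → (2, 0, 6)
target: VC(e8) = (2, 0, 6)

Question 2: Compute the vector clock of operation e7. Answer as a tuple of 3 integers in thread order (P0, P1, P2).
(2, 0, 5)

no predecessors for e1 (invoked 1): P2 increments from zero → (0, 0, 1)
no predecessors for e9 (invoked 17): P1 increments from zero → (0, 1, 0)
no predecessors for e3 (invoked 5): P0 increments from zero → (1, 0, 0)
VC(e2, invoked at 3): max of VC(e1)=(0, 0, 1), then +1 on thread P2 → (0, 0, 2)
VC(e6, invoked at 11): max of VC(e3)=(1, 0, 0), then +1 on thread P0 → (2, 0, 0)
VC(e4, invoked at 6): max of VC(e2)=(0, 0, 2), then +1 on thread P2 → (0, 0, 3)
VC(e5, invoked at 9): max of VC(e4)=(0, 0, 3), then +1 on thread P2 → (0, 0, 4)
VC(e7, invoked at 13): max of VC(e5)=(0, 0, 4), VC(e6)=(2, 0, 0), then +1 on thread P2 → (2, 0, 5)
VC(e8, invoked at 15): max of VC(e6)=(2, 0, 0), VC(e7)=(2, 0, 5), then +1 on thread P2 → (2, 0, 6)
target: VC(e7) = (2, 0, 5)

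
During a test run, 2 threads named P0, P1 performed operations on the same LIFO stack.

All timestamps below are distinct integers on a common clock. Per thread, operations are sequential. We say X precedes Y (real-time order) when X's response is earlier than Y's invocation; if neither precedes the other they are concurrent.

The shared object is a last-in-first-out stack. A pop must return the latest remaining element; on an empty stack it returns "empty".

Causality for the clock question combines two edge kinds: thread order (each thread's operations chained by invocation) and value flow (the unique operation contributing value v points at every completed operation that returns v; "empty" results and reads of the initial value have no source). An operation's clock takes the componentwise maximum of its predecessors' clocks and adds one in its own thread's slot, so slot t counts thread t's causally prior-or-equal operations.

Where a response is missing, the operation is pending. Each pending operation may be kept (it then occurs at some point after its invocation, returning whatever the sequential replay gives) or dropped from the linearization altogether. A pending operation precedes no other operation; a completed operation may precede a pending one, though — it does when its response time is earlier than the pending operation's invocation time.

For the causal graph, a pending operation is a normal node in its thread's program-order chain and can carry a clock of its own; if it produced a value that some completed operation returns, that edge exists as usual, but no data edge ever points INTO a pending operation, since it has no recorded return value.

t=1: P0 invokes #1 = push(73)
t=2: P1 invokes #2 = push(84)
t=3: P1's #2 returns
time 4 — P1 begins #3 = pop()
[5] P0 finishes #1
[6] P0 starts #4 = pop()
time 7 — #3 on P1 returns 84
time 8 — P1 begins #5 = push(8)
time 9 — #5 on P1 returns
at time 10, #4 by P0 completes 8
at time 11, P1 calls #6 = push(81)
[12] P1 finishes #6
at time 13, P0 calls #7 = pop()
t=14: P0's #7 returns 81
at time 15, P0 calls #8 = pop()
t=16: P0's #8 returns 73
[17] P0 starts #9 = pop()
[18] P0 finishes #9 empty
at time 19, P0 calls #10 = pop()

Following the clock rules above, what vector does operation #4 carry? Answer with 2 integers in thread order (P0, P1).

(2, 3)

invoked at 2, #2 has no predecessors; its own P1 bump gives (0, 1)
invoked at 1, #1 has no predecessors; its own P0 bump gives (1, 0)
from VC(#2)=(0, 1), #3 (invoked 4) maxes components and bumps P1 → (0, 2)
from VC(#3)=(0, 2), #5 (invoked 8) maxes components and bumps P1 → (0, 3)
from VC(#5)=(0, 3), #6 (invoked 11) maxes components and bumps P1 → (0, 4)
from VC(#1)=(1, 0), VC(#5)=(0, 3), #4 (invoked 6) maxes components and bumps P0 → (2, 3)
from VC(#4)=(2, 3), VC(#6)=(0, 4), #7 (invoked 13) maxes components and bumps P0 → (3, 4)
from VC(#1)=(1, 0), VC(#7)=(3, 4), #8 (invoked 15) maxes components and bumps P0 → (4, 4)
from VC(#8)=(4, 4), #9 (invoked 17) maxes components and bumps P0 → (5, 4)
from VC(#9)=(5, 4), #10 (invoked 19) maxes components and bumps P0 → (6, 4)
target: VC(#4) = (2, 3)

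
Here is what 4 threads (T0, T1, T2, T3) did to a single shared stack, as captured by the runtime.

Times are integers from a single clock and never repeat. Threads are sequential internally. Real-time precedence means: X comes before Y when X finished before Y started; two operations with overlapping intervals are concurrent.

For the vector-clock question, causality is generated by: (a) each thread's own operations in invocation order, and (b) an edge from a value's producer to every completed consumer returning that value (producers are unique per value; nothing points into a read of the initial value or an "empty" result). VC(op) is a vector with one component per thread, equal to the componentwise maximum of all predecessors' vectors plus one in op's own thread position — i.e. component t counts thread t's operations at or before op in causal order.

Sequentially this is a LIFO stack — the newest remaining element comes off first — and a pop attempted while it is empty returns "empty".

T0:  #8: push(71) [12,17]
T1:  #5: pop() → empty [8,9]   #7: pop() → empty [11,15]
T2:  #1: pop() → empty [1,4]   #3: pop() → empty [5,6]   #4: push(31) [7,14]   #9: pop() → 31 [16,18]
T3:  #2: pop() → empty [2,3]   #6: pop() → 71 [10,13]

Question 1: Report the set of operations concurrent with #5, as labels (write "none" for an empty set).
Answer: #4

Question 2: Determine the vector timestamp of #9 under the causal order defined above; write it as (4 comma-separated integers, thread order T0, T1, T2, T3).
Answer: (0, 0, 4, 0)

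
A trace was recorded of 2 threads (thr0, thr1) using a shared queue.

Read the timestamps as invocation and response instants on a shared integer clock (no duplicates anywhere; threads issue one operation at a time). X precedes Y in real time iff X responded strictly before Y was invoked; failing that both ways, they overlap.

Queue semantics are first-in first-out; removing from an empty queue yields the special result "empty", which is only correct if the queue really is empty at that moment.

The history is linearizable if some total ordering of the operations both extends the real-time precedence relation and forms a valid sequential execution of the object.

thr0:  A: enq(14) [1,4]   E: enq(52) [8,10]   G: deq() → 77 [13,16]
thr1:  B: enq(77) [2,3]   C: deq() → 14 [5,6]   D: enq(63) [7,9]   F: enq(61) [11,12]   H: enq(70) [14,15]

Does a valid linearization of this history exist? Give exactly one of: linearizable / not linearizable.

linearizable

one valid linearization: A, B, C, D, E, F, G, H
after step 1 (A enq(14)): queue <14>
after step 2 (B enq(77)): queue <14,77>
after step 3 (C deq() → 14): queue <77>
after step 4 (D enq(63)): queue <77,63>
after step 5 (E enq(52)): queue <77,63,52>
after step 6 (F enq(61)): queue <77,63,52,61>
after step 7 (G deq() → 77): queue <63,52,61>
after step 8 (H enq(70)): queue <63,52,61,70>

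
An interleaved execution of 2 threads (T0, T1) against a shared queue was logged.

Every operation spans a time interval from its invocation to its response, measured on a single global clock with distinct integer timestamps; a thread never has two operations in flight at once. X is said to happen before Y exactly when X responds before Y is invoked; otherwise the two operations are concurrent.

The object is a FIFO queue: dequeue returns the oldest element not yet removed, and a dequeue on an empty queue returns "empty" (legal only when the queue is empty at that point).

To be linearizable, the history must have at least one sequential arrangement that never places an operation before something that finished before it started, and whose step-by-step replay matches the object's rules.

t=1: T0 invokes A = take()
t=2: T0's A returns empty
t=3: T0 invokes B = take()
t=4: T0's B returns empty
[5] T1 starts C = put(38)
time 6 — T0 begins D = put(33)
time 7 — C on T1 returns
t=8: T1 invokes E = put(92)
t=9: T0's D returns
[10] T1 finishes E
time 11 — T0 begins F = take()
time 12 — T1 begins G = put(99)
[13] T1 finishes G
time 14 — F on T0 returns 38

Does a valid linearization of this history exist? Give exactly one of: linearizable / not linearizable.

witness order: A, B, C, D, E, F, G
step 1: A take() → empty — queue <>
step 2: B take() → empty — queue <>
step 3: C put(38) — queue <38>
step 4: D put(33) — queue <38,33>
step 5: E put(92) — queue <38,33,92>
step 6: F take() → 38 — queue <33,92>
step 7: G put(99) — queue <33,92,99>

linearizable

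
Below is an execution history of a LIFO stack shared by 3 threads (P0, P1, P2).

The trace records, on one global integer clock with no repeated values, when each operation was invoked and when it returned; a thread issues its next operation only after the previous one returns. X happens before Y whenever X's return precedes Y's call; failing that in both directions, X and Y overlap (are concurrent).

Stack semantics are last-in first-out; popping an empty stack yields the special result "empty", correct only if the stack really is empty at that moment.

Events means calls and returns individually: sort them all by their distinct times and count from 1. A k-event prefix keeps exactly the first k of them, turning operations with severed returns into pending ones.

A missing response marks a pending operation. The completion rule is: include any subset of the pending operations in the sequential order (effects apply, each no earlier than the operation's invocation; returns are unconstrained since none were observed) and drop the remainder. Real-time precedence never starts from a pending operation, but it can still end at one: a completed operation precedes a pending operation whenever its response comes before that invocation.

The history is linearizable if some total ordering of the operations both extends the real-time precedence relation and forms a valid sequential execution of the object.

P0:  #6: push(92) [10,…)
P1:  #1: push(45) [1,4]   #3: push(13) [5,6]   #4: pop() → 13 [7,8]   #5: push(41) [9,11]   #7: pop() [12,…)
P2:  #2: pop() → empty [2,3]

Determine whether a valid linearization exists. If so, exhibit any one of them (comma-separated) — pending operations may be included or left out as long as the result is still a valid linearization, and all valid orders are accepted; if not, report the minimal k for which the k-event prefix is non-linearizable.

linearizable — witness: #2, #1, #3, #4, #5

step 1: #2 pop() → empty — stack <>
step 2: #1 push(45) — stack <45>
step 3: #3 push(13) — stack <45,13>
step 4: #4 pop() → 13 — stack <45>
step 5: #5 push(41) — stack <45,41>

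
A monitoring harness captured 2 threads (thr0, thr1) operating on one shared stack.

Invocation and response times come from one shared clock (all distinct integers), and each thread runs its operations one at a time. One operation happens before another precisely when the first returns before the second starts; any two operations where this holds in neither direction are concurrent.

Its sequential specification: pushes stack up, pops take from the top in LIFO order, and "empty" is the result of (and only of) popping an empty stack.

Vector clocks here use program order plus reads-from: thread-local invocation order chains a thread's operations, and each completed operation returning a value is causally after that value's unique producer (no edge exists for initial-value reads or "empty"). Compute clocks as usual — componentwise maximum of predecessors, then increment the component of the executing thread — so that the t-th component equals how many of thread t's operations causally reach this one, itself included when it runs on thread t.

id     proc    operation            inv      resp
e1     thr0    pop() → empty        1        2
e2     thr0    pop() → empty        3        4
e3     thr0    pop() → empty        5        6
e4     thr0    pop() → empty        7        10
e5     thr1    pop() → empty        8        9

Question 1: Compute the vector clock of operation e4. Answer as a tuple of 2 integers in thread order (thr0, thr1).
root op e5, invoked 8: fresh clock plus thr1's own tick → (0, 1)
root op e1, invoked 1: fresh clock plus thr0's own tick → (1, 0)
merge at e2 (invoked 3): VC(e1)=(1, 0), own-thread bump on thr0 → (2, 0)
merge at e3 (invoked 5): VC(e2)=(2, 0), own-thread bump on thr0 → (3, 0)
merge at e4 (invoked 7): VC(e3)=(3, 0), own-thread bump on thr0 → (4, 0)
target: VC(e4) = (4, 0)

(4, 0)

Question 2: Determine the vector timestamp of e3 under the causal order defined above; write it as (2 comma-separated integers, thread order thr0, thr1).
VC(e5, invoked at 8): no causal predecessors; +1 on thr1 → (0, 1)
VC(e1, invoked at 1): no causal predecessors; +1 on thr0 → (1, 0)
e2 (invocation 3): componentwise max over VC(e1)=(1, 0), +1 at thr0, giving (2, 0)
e3 (invocation 5): componentwise max over VC(e2)=(2, 0), +1 at thr0, giving (3, 0)
e4 (invocation 7): componentwise max over VC(e3)=(3, 0), +1 at thr0, giving (4, 0)
target: VC(e3) = (3, 0)

(3, 0)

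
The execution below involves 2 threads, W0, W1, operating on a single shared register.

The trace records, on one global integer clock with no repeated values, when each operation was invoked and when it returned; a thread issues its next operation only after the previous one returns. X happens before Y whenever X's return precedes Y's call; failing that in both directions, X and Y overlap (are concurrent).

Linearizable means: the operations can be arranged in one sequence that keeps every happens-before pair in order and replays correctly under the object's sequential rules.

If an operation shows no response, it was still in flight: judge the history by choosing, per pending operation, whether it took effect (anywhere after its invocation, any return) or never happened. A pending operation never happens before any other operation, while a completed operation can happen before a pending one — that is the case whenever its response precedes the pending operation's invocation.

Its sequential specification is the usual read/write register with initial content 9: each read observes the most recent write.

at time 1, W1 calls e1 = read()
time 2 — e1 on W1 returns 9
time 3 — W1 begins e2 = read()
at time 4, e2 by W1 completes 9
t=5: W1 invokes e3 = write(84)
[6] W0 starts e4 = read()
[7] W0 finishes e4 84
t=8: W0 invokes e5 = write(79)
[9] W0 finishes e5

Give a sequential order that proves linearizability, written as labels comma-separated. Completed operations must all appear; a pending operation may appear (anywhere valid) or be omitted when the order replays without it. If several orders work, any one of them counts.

after step 1 (e1 read() → 9): value 9
after step 2 (e2 read() → 9): value 9
after step 3 (e3 write(84) (pending, included)): value 84
after step 4 (e4 read() → 84): value 84
after step 5 (e5 write(79)): value 79

e1, e2, e3, e4, e5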